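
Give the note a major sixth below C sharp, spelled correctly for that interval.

E

C down a major sixth is Eb, so the target letter is E.
From C#, a major sixth is 9 semitones down: E.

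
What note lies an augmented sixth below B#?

A sixth below B lands on the letter D.
An augmented sixth spans 10 semitones, so B# moves to pitch class 2. On the letter D that is D.

D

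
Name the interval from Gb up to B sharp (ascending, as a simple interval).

Counting letters G–A–B gives a third.
Gb→B# = 6 semitones, 2 wider than the major third (4), so doubly augmented.

doubly augmented third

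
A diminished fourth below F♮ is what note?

F down a perfect fourth is C, so the target letter is C.
From F, a diminished fourth is 4 semitones down: C#.

C#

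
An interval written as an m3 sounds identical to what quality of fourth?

doubly diminished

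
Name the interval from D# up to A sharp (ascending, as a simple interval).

Counting letters D–E–F–G–A gives a fifth.
D#→A# = 7 semitones, exactly the perfect fifth.

perfect fifth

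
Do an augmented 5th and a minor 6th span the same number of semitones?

Yes

An augmented fifth spans 8 semitones; a minor sixth spans 8.
They are enharmonically equivalent.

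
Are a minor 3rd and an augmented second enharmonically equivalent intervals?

A minor third spans 3 semitones; an augmented second spans 3.
They are enharmonically equivalent.

Yes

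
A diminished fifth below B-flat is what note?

A fifth below B lands on the letter E.
A diminished fifth spans 6 semitones, so Bb moves to pitch class 4. On the letter E that is E.

E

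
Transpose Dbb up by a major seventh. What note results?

A seventh above D lands on the letter C.
A major seventh spans 11 semitones, so Dbb moves to pitch class 11. On the letter C that is Cb.

Cb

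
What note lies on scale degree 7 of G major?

F#

The G major scale runs G A B C D E F#.
Degree 7 is F#.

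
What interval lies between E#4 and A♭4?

Counting letters E–F–G–A gives a fourth.
E#→Ab = 3 semitones, 2 narrower than the perfect fourth (5), so doubly diminished.

doubly diminished fourth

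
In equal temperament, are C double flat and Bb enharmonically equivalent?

Cbb is pitch class 10; Bb is pitch class 10.
All spellings map to pitch class 10, so they are enharmonically equivalent.

Yes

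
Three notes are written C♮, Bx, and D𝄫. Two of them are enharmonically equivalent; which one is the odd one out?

B##

In 12-tone equal temperament, enharmonic equivalents share a pitch class. C is pitch class 0; B## is pitch class 1; Dbb is pitch class 0.
C and Dbb share pitch class 0, while B## is pitch class 1.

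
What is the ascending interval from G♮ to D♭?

Counting letters G–A–B–C–D gives a fifth.
G→Db = 6 semitones, 1 narrower than the perfect fifth (7), so diminished.

diminished fifth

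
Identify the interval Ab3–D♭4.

perfect fourth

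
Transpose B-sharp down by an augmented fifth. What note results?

E

B down a perfect fifth is E, so the target letter is E.
From B#, an augmented fifth is 8 semitones down: E.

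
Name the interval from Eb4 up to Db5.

Counting letters E–F–G–A–B–C–D gives a seventh.
Eb→Db = 10 semitones, 1 narrower than the major seventh (11), so minor.

minor seventh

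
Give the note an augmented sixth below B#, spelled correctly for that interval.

D

A sixth below B lands on the letter D.
An augmented sixth spans 10 semitones, so B# moves to pitch class 2. On the letter D that is D.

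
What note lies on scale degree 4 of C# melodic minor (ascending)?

The C# melodic minor (ascending) scale runs C# D# E F# G# A# B#.
Degree 4 is F#.

F#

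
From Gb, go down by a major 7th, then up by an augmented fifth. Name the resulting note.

A major seventh down from Gb is Abb (letter A, 11 semitones down).
An augmented fifth up from Abb is Eb (letter E, 8 semitones up).

Eb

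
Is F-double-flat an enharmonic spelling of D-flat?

Two spellings are enharmonically equivalent only if they share a pitch class.
Here Fbb → 3, Db → 1; 1 ≠ 3, so they are not.

No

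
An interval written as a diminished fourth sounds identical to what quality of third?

major

A diminished fourth spans 4 semitones.
A third spanning 4 semitones is major (the major third is 4).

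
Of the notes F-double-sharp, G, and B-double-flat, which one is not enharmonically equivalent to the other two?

Bbb

In 12-tone equal temperament, enharmonic equivalents share a pitch class. F## is pitch class 7; G is pitch class 7; Bbb is pitch class 9.
F## and G share pitch class 7, while Bbb is pitch class 9.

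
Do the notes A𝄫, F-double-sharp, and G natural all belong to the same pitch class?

Abb is pitch class 7; F## is pitch class 7; G is pitch class 7.
All spellings map to pitch class 7, so they are enharmonically equivalent.

Yes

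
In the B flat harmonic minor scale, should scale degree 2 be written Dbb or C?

C

Each scale degree takes a distinct letter name. Degree 2 of a scale on B must use the letter C.
C and Dbb are enharmonically the same pitch, but only C uses the letter C, so it is the correct spelling here.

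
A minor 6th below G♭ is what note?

A sixth below G lands on the letter B.
A minor sixth spans 8 semitones, so Gb moves to pitch class 10. On the letter B that is Bb.

Bb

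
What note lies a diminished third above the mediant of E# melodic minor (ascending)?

Bb

The mediant of E# melodic minor (ascending) is G#.
A diminished third (2 semitones) above G# lands on the letter B, giving Bb.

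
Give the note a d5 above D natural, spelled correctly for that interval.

A fifth above D lands on the letter A.
A diminished fifth spans 6 semitones, so D moves to pitch class 8. On the letter A that is Ab.

Ab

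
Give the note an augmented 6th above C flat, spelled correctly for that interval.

A

C up a major sixth is A, so the target letter is A.
From Cb, an augmented sixth is 10 semitones up: A.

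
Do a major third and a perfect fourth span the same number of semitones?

No

A major third spans 4 semitones; a perfect fourth spans 5.
The spans differ, so they are not enharmonic equivalents.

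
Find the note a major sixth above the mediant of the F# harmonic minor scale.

F#

The mediant of F# harmonic minor is A.
A major sixth (9 semitones) above A lands on the letter F, giving F#.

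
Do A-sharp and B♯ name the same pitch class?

Two spellings are enharmonically equivalent only if they share a pitch class.
Here A# → 10, B# → 0; 0 ≠ 10, so they are not.

No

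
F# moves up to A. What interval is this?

minor third

Counting letters F–G–A gives a third.
F#→A = 3 semitones, 1 narrower than the major third (4), so minor.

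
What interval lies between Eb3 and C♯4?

augmented sixth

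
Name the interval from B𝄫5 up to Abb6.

Counting letters B–C–D–E–F–G–A gives a seventh.
Bbb→Abb = 10 semitones, 1 narrower than the major seventh (11), so minor.

minor seventh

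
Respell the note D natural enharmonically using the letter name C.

D is pitch class 2. The letter C alone is pitch class 0.
To reach pitch class 2 from C requires an offset of +2 semitones, i.e. double sharp: C##.

C##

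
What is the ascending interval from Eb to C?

major sixth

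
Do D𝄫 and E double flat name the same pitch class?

No

Dbb is pitch class 0; Ebb is pitch class 2.
The pitch classes differ (0 vs. 2), so they are not enharmonic equivalents.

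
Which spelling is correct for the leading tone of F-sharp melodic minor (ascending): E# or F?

E#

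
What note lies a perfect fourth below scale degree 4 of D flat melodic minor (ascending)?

Db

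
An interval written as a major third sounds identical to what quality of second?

doubly augmented

A major third spans 4 semitones.
A second spanning 4 semitones is doubly augmented (the major second is 2).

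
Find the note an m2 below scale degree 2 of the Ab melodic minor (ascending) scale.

A

Scale degree 2 of Ab melodic minor (ascending) is Bb.
A minor second (1 semitone) below Bb lands on the letter A, giving A.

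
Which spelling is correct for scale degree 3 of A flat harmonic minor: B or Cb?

Cb

Each scale degree takes a distinct letter name. Degree 3 of a scale on A must use the letter C.
Cb and B are enharmonically the same pitch, but only Cb uses the letter C, so it is the correct spelling here.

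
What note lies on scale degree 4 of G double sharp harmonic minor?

C##

Degree 4 takes the letter 3 steps above G, which is C.
In harmonic minor, degree 4 sits 5 semitones above the tonic. G## + 5 semitones is pitch class 2, spelled on C as C##.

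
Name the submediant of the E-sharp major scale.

Degree 6 takes the letter 5 steps above E, which is C.
In major, degree 6 sits 9 semitones above the tonic. E# + 9 semitones is pitch class 2, spelled on C as C##.

C##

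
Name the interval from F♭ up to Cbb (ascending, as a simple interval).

diminished fifth

Counting letters F–G–A–B–C gives a fifth.
Fb→Cbb = 6 semitones, 1 narrower than the perfect fifth (7), so diminished.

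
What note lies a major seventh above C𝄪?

A seventh above C lands on the letter B.
A major seventh spans 11 semitones, so C## moves to pitch class 1. On the letter B that is B##.

B##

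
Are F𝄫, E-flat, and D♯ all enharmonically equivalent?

Yes

Fbb = pitch class 3 and Eb = pitch class 3 and D# = pitch class 3 — the same pitch class, so they are enharmonic equivalents.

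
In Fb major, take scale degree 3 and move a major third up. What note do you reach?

C

Scale degree 3 of Fb major is Ab.
A major third (4 semitones) above Ab lands on the letter C, giving C.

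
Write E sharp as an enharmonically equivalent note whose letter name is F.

F

Plain F sits at the same pitch as E#, so on the letter F the same pitch needs a natural: F.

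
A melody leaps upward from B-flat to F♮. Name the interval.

The letter names run B→F, a span of 4 letter steps, so the interval is some kind of fifth.
Bb to F is 7 semitones. A perfect fifth is 7, so 7 makes it perfect.

perfect fifth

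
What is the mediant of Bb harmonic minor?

Db

The Bb harmonic minor scale runs Bb C Db Eb F Gb A.
Degree 3 is Db.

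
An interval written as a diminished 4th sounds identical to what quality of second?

doubly augmented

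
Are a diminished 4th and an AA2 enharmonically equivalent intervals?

Yes

A diminished fourth spans 4 semitones; a doubly augmented second spans 4.
They are enharmonically equivalent.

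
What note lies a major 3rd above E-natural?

A third above E lands on the letter G.
A major third spans 4 semitones, so E moves to pitch class 8. On the letter G that is G#.

G#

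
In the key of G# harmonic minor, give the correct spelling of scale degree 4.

C#

Degree 4 takes the letter 3 steps above G, which is C.
In harmonic minor, degree 4 sits 5 semitones above the tonic. G# + 5 semitones is pitch class 1, spelled on C as C#.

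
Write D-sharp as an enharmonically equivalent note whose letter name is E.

Eb

D# is pitch class 3. The letter E alone is pitch class 4.
To reach pitch class 3 from E requires an offset of -1 semitone, i.e. flat: Eb.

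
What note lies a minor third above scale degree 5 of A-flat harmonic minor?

Gb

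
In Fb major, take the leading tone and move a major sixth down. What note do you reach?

The leading tone of Fb major is Eb.
A major sixth (9 semitones) below Eb lands on the letter G, giving Gb.

Gb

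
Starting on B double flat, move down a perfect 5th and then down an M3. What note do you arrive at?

A perfect fifth down from Bbb is Ebb (letter E, 7 semitones down).
A major third down from Ebb is Cbb (letter C, 4 semitones down).

Cbb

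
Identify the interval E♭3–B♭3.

perfect fifth

Counting letters E–F–G–A–B gives a fifth.
Eb→Bb = 7 semitones, exactly the perfect fifth.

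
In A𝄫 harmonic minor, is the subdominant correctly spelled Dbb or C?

Each scale degree takes a distinct letter name. Degree 4 of a scale on A must use the letter D.
Dbb and C are enharmonically the same pitch, but only Dbb uses the letter D, so it is the correct spelling here.

Dbb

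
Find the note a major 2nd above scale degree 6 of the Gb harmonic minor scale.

Fb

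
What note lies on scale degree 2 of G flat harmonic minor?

Ab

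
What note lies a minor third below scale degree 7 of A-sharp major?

E##

Scale degree 7 of A# major is G##.
A minor third (3 semitones) below G## lands on the letter E, giving E##.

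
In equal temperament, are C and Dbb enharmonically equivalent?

Yes

C = pitch class 0 and Dbb = pitch class 0 — the same pitch class, so they are enharmonic equivalents.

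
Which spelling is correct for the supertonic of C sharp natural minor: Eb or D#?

D#

Each scale degree takes a distinct letter name. Degree 2 of a scale on C must use the letter D.
D# and Eb are enharmonically the same pitch, but only D# uses the letter D, so it is the correct spelling here.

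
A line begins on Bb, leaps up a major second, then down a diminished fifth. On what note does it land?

F#

A major second up from Bb is C (letter C, 2 semitones up).
A diminished fifth down from C is F# (letter F, 6 semitones down).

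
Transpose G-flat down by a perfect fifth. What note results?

A fifth below G lands on the letter C.
A perfect fifth spans 7 semitones, so Gb moves to pitch class 11. On the letter C that is Cb.

Cb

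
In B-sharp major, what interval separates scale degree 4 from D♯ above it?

minor seventh

Scale degree 4 of B# major is E#.
E# up to D#: letters E→D make it a seventh; 10 semitones makes it minor.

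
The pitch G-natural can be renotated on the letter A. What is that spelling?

G is pitch class 7. The letter A alone is pitch class 9.
To reach pitch class 7 from A requires an offset of -2 semitones, i.e. double flat: Abb.

Abb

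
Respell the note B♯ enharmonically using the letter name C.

C

Plain C sits at the same pitch as B#, so on the letter C the same pitch needs a natural: C.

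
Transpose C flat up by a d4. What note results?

C up a perfect fourth is F, so the target letter is F.
From Cb, a diminished fourth is 4 semitones up: Fbb.

Fbb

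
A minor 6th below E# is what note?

E down a major sixth is G, so the target letter is G.
From E#, a minor sixth is 8 semitones down: G##.

G##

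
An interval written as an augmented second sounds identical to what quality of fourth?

doubly diminished

An augmented second spans 3 semitones.
A fourth spanning 3 semitones is doubly diminished (the perfect fourth is 5).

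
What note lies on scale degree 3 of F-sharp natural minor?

A

The F# natural minor scale runs F# G# A B C# D E.
Degree 3 is A.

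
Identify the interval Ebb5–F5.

The letter names run E→F, a span of 1 letter step, so the interval is some kind of second.
Ebb to F is 3 semitones. A major second is 2, so 3 makes it augmented.

augmented second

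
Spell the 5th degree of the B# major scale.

F##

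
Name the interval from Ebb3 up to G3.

The letter names run E→G, a span of 2 letter steps, so the interval is some kind of third.
Ebb to G is 5 semitones. A major third is 4, so 5 makes it augmented.

augmented third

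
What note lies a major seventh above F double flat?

A seventh above F lands on the letter E.
A major seventh spans 11 semitones, so Fbb moves to pitch class 2. On the letter E that is Ebb.

Ebb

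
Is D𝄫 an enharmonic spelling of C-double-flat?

No

Two spellings are enharmonically equivalent only if they share a pitch class.
Here Dbb → 0, Cbb → 10; 0 ≠ 10, so they are not.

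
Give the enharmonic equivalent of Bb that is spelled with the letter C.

Cbb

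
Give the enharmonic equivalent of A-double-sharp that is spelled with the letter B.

B

A## is pitch class 11. The letter B alone is pitch class 11.
Pitch class 11 on B needs no accidental: B.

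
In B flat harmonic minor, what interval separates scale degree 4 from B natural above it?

Scale degree 4 of Bb harmonic minor is Eb.
Eb up to B: letters E→B make it a fifth; 8 semitones makes it augmented.

augmented fifth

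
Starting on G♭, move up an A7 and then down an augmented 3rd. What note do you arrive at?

Db

An augmented seventh up from Gb is F# (letter F, 12 semitones up).
An augmented third down from F# is Db (letter D, 5 semitones down).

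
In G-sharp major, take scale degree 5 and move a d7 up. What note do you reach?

C

Scale degree 5 of G# major is D#.
A diminished seventh (9 semitones) above D# lands on the letter C, giving C.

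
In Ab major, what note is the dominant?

Eb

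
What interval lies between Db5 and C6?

The letter names run D→C, a span of 6 letter steps, so the interval is some kind of seventh.
Db to C is 11 semitones. A major seventh is 11, so 11 makes it major.

major seventh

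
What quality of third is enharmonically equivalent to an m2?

A minor second spans 1 semitone.
A third spanning 1 semitone is doubly diminished (the major third is 4).

doubly diminished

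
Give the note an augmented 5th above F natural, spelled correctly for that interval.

C#

F up a perfect fifth is C, so the target letter is C.
From F, an augmented fifth is 8 semitones up: C#.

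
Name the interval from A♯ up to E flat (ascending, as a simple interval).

Counting letters A–B–C–D–E gives a fifth.
A#→Eb = 5 semitones, 2 narrower than the perfect fifth (7), so doubly diminished.

doubly diminished fifth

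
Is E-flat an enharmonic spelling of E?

Eb is pitch class 3; E is pitch class 4.
The pitch classes differ (3 vs. 4), so they are not enharmonic equivalents.

No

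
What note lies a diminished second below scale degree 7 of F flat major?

Scale degree 7 of Fb major is Eb.
A diminished second (0 semitones) below Eb lands on the letter D, giving D#.

D#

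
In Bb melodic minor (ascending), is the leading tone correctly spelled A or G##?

A

Each scale degree takes a distinct letter name. Degree 7 of a scale on B must use the letter A.
A and G## are enharmonically the same pitch, but only A uses the letter A, so it is the correct spelling here.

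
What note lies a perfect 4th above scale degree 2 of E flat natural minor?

Scale degree 2 of Eb natural minor is F.
A perfect fourth (5 semitones) above F lands on the letter B, giving Bb.

Bb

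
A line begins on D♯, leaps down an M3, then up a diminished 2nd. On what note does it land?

Cb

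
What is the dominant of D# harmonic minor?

Degree 5 takes the letter 4 steps above D, which is A.
In harmonic minor, degree 5 sits 7 semitones above the tonic. D# + 7 semitones is pitch class 10, spelled on A as A#.

A#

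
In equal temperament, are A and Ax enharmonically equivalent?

A is pitch class 9; A## is pitch class 11.
The pitch classes differ (9 vs. 11), so they are not enharmonic equivalents.

No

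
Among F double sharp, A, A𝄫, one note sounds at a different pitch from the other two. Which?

A

In 12-tone equal temperament, enharmonic equivalents share a pitch class. F## is pitch class 7; A is pitch class 9; Abb is pitch class 7.
F## and Abb share pitch class 7, while A is pitch class 9.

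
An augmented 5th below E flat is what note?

E down a perfect fifth is A, so the target letter is A.
From Eb, an augmented fifth is 8 semitones down: Abb.

Abb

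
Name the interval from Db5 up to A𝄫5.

diminished fifth

The letter names run D→A, a span of 4 letter steps, so the interval is some kind of fifth.
Db to Abb is 6 semitones. A perfect fifth is 7, so 6 makes it diminished.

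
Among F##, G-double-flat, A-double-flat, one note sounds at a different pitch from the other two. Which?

In 12-tone equal temperament, enharmonic equivalents share a pitch class. F## is pitch class 7; Gbb is pitch class 5; Abb is pitch class 7.
F## and Abb share pitch class 7, while Gbb is pitch class 5.

Gbb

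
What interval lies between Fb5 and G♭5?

major second

Counting letters F–G gives a second.
Fb→Gb = 2 semitones, exactly the major second.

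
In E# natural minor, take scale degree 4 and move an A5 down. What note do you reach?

Scale degree 4 of E# natural minor is A#.
An augmented fifth (8 semitones) below A# lands on the letter D, giving D.

D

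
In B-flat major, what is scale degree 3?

D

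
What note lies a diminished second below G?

F##

G down a major second is F, so the target letter is F.
From G, a diminished second is 0 semitones down: F##.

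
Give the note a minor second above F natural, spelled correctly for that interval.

Gb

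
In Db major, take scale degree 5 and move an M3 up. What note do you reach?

Scale degree 5 of Db major is Ab.
A major third (4 semitones) above Ab lands on the letter C, giving C.

C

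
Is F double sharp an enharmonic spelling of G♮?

Yes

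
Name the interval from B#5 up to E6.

diminished fourth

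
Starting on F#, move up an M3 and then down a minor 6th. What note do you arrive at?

A major third up from F# is A# (letter A, 4 semitones up).
A minor sixth down from A# is C## (letter C, 8 semitones down).

C##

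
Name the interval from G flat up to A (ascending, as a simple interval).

augmented second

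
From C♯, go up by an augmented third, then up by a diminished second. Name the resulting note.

An augmented third up from C# is E## (letter E, 5 semitones up).
A diminished second up from E## is F# (letter F, 0 semitones up).

F#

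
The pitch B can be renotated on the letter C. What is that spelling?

Cb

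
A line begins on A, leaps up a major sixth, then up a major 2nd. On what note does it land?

A major sixth up from A is F# (letter F, 9 semitones up).
A major second up from F# is G# (letter G, 2 semitones up).

G#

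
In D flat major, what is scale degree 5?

Degree 5 takes the letter 4 steps above D, which is A.
In major, degree 5 sits 7 semitones above the tonic. Db + 7 semitones is pitch class 8, spelled on A as Ab.

Ab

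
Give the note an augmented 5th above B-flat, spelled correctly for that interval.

F#

A fifth above B lands on the letter F.
An augmented fifth spans 8 semitones, so Bb moves to pitch class 6. On the letter F that is F#.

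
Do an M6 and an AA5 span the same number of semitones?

Yes

A major sixth spans 9 semitones; a doubly augmented fifth spans 9.
They are enharmonically equivalent.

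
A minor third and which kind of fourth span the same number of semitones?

A minor third spans 3 semitones.
A fourth spanning 3 semitones is doubly diminished (the perfect fourth is 5).

doubly diminished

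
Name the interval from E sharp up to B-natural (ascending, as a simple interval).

The letter names run E→B, a span of 4 letter steps, so the interval is some kind of fifth.
E# to B is 6 semitones. A perfect fifth is 7, so 6 makes it diminished.

diminished fifth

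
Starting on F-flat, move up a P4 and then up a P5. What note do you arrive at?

A perfect fourth up from Fb is Bbb (letter B, 5 semitones up).
A perfect fifth up from Bbb is Fb (letter F, 7 semitones up).

Fb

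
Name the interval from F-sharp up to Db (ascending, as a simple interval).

The letter names run F→D, a span of 5 letter steps, so the interval is some kind of sixth.
F# to Db is 7 semitones. A major sixth is 9, so 7 makes it diminished.

diminished sixth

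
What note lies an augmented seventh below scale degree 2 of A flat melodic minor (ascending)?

Cbb

Scale degree 2 of Ab melodic minor (ascending) is Bb.
An augmented seventh (12 semitones) below Bb lands on the letter C, giving Cbb.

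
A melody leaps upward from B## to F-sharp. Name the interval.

The letter names run B→F, a span of 4 letter steps, so the interval is some kind of fifth.
B## to F# is 5 semitones. A perfect fifth is 7, so 5 makes it doubly diminished.

doubly diminished fifth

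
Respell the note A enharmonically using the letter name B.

Bbb

Plain B sits 2 semitones above A, so on the letter B the same pitch needs a double flat: Bbb.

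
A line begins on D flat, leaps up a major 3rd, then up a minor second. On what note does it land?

A major third up from Db is F (letter F, 4 semitones up).
A minor second up from F is Gb (letter G, 1 semitone up).

Gb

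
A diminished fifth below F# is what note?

B#

A fifth below F lands on the letter B.
A diminished fifth spans 6 semitones, so F# moves to pitch class 0. On the letter B that is B#.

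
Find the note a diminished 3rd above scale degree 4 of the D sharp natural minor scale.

Bb

Scale degree 4 of D# natural minor is G#.
A diminished third (2 semitones) above G# lands on the letter B, giving Bb.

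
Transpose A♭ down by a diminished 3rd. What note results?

F#

A third below A lands on the letter F.
A diminished third spans 2 semitones, so Ab moves to pitch class 6. On the letter F that is F#.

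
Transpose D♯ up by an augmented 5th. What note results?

A##

A fifth above D lands on the letter A.
An augmented fifth spans 8 semitones, so D# moves to pitch class 11. On the letter A that is A##.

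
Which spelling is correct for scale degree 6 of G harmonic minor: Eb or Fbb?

Eb

Each scale degree takes a distinct letter name. Degree 6 of a scale on G must use the letter E.
Eb and Fbb are enharmonically the same pitch, but only Eb uses the letter E, so it is the correct spelling here.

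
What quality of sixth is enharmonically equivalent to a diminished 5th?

A diminished fifth spans 6 semitones.
A sixth spanning 6 semitones is doubly diminished (the major sixth is 9).

doubly diminished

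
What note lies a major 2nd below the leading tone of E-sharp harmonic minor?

C##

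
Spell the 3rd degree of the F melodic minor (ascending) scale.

Ab

The F melodic minor (ascending) scale runs F G Ab Bb C D E.
Degree 3 is Ab.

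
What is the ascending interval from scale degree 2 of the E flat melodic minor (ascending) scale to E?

major seventh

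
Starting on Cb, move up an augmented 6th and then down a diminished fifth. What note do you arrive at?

An augmented sixth up from Cb is A (letter A, 10 semitones up).
A diminished fifth down from A is D# (letter D, 6 semitones down).

D#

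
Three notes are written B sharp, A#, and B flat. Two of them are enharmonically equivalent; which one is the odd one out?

B#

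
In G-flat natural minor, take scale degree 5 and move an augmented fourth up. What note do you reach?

Scale degree 5 of Gb natural minor is Db.
An augmented fourth (6 semitones) above Db lands on the letter G, giving G.

G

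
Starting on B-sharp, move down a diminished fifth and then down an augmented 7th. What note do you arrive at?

F#

A diminished fifth down from B# is E## (letter E, 6 semitones down).
An augmented seventh down from E## is F# (letter F, 12 semitones down).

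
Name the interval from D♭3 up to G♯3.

The letter names run D→G, a span of 3 letter steps, so the interval is some kind of fourth.
Db to G# is 7 semitones. A perfect fourth is 5, so 7 makes it doubly augmented.

doubly augmented fourth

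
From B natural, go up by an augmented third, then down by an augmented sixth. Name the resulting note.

An augmented third up from B is D## (letter D, 5 semitones up).
An augmented sixth down from D## is F# (letter F, 10 semitones down).

F#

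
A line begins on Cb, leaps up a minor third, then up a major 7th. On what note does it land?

A minor third up from Cb is Ebb (letter E, 3 semitones up).
A major seventh up from Ebb is Db (letter D, 11 semitones up).

Db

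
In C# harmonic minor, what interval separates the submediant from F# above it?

major sixth

The submediant of C# harmonic minor is A.
A up to F#: letters A→F make it a sixth; 9 semitones makes it major.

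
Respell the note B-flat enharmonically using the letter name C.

Plain C sits 2 semitones above Bb, so on the letter C the same pitch needs a double flat: Cbb.

Cbb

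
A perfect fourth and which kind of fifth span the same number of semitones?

A perfect fourth spans 5 semitones.
A fifth spanning 5 semitones is doubly diminished (the perfect fifth is 7).

doubly diminished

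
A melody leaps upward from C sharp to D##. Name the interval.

augmented second

The letter names run C→D, a span of 1 letter step, so the interval is some kind of second.
C# to D## is 3 semitones. A major second is 2, so 3 makes it augmented.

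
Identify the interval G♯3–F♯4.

Counting letters G–A–B–C–D–E–F gives a seventh.
G#→F# = 10 semitones, 1 narrower than the major seventh (11), so minor.

minor seventh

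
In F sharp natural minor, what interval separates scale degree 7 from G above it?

minor third

Scale degree 7 of F# natural minor is E.
E up to G: letters E→G make it a third; 3 semitones makes it minor.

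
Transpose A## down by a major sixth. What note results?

A sixth below A lands on the letter C.
A major sixth spans 9 semitones, so A## moves to pitch class 2. On the letter C that is C##.

C##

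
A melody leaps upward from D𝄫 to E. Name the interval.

The letter names run D→E, a span of 1 letter step, so the interval is some kind of second.
Dbb to E is 4 semitones. A major second is 2, so 4 makes it doubly augmented.

doubly augmented second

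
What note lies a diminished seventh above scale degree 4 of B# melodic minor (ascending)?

D

Scale degree 4 of B# melodic minor (ascending) is E#.
A diminished seventh (9 semitones) above E# lands on the letter D, giving D.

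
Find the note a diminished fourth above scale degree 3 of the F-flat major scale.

Scale degree 3 of Fb major is Ab.
A diminished fourth (4 semitones) above Ab lands on the letter D, giving Dbb.

Dbb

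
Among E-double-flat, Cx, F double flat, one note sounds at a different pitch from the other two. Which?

Fbb

In 12-tone equal temperament, enharmonic equivalents share a pitch class. Ebb is pitch class 2; C## is pitch class 2; Fbb is pitch class 3.
Ebb and C## share pitch class 2, while Fbb is pitch class 3.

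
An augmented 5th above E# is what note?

A fifth above E lands on the letter B.
An augmented fifth spans 8 semitones, so E# moves to pitch class 1. On the letter B that is B##.

B##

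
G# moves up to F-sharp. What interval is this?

minor seventh

The letter names run G→F, a span of 6 letter steps, so the interval is some kind of seventh.
G# to F# is 10 semitones. A major seventh is 11, so 10 makes it minor.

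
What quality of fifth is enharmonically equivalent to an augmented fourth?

diminished

An augmented fourth spans 6 semitones.
A fifth spanning 6 semitones is diminished (the perfect fifth is 7).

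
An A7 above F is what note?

A seventh above F lands on the letter E.
An augmented seventh spans 12 semitones, so F moves to pitch class 5. On the letter E that is E#.

E#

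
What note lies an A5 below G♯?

C

A fifth below G lands on the letter C.
An augmented fifth spans 8 semitones, so G# moves to pitch class 0. On the letter C that is C.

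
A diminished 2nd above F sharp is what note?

A second above F lands on the letter G.
A diminished second spans 0 semitones, so F# moves to pitch class 6. On the letter G that is Gb.

Gb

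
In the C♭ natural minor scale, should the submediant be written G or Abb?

Abb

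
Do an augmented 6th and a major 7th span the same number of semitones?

No

An augmented sixth spans 10 semitones; a major seventh spans 11.
The spans differ, so they are not enharmonic equivalents.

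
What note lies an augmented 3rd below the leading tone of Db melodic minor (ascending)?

The leading tone of Db melodic minor (ascending) is C.
An augmented third (5 semitones) below C lands on the letter A, giving Abb.

Abb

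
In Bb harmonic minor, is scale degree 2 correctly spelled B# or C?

Each scale degree takes a distinct letter name. Degree 2 of a scale on B must use the letter C.
C and B# are enharmonically the same pitch, but only C uses the letter C, so it is the correct spelling here.

C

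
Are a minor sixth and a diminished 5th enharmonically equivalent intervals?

No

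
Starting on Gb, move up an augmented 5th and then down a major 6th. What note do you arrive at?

An augmented fifth up from Gb is D (letter D, 8 semitones up).
A major sixth down from D is F (letter F, 9 semitones down).

F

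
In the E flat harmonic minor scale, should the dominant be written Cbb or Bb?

Bb

Each scale degree takes a distinct letter name. Degree 5 of a scale on E must use the letter B.
Bb and Cbb are enharmonically the same pitch, but only Bb uses the letter B, so it is the correct spelling here.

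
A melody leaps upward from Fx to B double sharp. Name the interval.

The letter names run F→B, a span of 3 letter steps, so the interval is some kind of fourth.
F## to B## is 6 semitones. A perfect fourth is 5, so 6 makes it augmented.

augmented fourth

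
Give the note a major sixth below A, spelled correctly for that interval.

C

A down a major sixth is C, so the target letter is C.
From A, a major sixth is 9 semitones down: C.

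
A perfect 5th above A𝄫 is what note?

A up a perfect fifth is E, so the target letter is E.
From Abb, a perfect fifth is 7 semitones up: Ebb.

Ebb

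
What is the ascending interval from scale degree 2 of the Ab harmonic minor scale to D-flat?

minor third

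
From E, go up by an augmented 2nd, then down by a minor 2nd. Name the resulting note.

An augmented second up from E is F## (letter F, 3 semitones up).
A minor second down from F## is E## (letter E, 1 semitone down).

E##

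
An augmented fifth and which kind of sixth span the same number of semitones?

An augmented fifth spans 8 semitones.
A sixth spanning 8 semitones is minor (the major sixth is 9).

minor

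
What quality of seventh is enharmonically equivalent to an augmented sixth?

minor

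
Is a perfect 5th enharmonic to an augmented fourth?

No

A perfect fifth spans 7 semitones; an augmented fourth spans 6.
The spans differ, so they are not enharmonic equivalents.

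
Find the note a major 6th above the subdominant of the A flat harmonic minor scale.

Bb

The subdominant of Ab harmonic minor is Db.
A major sixth (9 semitones) above Db lands on the letter B, giving Bb.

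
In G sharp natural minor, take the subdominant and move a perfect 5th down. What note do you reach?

F#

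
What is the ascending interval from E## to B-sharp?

diminished fifth

The letter names run E→B, a span of 4 letter steps, so the interval is some kind of fifth.
E## to B# is 6 semitones. A perfect fifth is 7, so 6 makes it diminished.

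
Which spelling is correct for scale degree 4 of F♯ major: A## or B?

Each scale degree takes a distinct letter name. Degree 4 of a scale on F must use the letter B.
B and A## are enharmonically the same pitch, but only B uses the letter B, so it is the correct spelling here.

B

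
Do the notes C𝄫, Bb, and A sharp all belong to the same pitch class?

Yes

Cbb is pitch class 10; Bb is pitch class 10; A# is pitch class 10.
All spellings map to pitch class 10, so they are enharmonically equivalent.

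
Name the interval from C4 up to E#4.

augmented third

The letter names run C→E, a span of 2 letter steps, so the interval is some kind of third.
C to E# is 5 semitones. A major third is 4, so 5 makes it augmented.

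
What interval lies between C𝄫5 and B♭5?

The letter names run C→B, a span of 6 letter steps, so the interval is some kind of seventh.
Cbb to Bb is 12 semitones. A major seventh is 11, so 12 makes it augmented.

augmented seventh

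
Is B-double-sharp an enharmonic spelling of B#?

B## is pitch class 1; B# is pitch class 0.
The pitch classes differ (1 vs. 0), so they are not enharmonic equivalents.

No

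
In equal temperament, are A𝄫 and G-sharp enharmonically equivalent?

No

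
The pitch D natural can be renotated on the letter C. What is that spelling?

Plain C sits 2 semitones below D, so on the letter C the same pitch needs a double sharp: C##.

C##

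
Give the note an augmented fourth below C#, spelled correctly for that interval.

G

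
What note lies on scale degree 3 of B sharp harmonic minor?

D#

Degree 3 takes the letter 2 steps above B, which is D.
In harmonic minor, degree 3 sits 3 semitones above the tonic. B# + 3 semitones is pitch class 3, spelled on D as D#.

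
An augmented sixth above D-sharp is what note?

D up a major sixth is B, so the target letter is B.
From D#, an augmented sixth is 10 semitones up: B##.

B##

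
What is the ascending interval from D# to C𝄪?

major seventh

Counting letters D–E–F–G–A–B–C gives a seventh.
D#→C## = 11 semitones, exactly the major seventh.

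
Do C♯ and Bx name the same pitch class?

Yes

C# = pitch class 1 and B## = pitch class 1 — the same pitch class, so they are enharmonic equivalents.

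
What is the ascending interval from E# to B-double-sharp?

augmented fifth

The letter names run E→B, a span of 4 letter steps, so the interval is some kind of fifth.
E# to B## is 8 semitones. A perfect fifth is 7, so 8 makes it augmented.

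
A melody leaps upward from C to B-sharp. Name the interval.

augmented seventh

Counting letters C–D–E–F–G–A–B gives a seventh.
C→B# = 12 semitones, 1 wider than the major seventh (11), so augmented.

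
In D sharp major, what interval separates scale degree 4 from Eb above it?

Scale degree 4 of D# major is G#.
G# up to Eb: letters G→E make it a sixth; 7 semitones makes it diminished.

diminished sixth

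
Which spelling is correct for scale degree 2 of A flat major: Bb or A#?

Bb

Each scale degree takes a distinct letter name. Degree 2 of a scale on A must use the letter B.
Bb and A# are enharmonically the same pitch, but only Bb uses the letter B, so it is the correct spelling here.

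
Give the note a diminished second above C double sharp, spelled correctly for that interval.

D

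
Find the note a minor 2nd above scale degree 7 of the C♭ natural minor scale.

Cbb

Scale degree 7 of Cb natural minor is Bbb.
A minor second (1 semitone) above Bbb lands on the letter C, giving Cbb.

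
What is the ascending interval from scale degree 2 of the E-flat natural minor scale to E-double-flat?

Scale degree 2 of Eb natural minor is F.
F up to Ebb: letters F→E make it a seventh; 9 semitones makes it diminished.

diminished seventh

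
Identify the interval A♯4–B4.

Counting letters A–B gives a second.
A#→B = 1 semitone, 1 narrower than the major second (2), so minor.

minor second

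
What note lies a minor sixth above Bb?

B up a major sixth is G#, so the target letter is G.
From Bb, a minor sixth is 8 semitones up: Gb.

Gb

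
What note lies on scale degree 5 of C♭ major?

Degree 5 takes the letter 4 steps above C, which is G.
In major, degree 5 sits 7 semitones above the tonic. Cb + 7 semitones is pitch class 6, spelled on G as Gb.

Gb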